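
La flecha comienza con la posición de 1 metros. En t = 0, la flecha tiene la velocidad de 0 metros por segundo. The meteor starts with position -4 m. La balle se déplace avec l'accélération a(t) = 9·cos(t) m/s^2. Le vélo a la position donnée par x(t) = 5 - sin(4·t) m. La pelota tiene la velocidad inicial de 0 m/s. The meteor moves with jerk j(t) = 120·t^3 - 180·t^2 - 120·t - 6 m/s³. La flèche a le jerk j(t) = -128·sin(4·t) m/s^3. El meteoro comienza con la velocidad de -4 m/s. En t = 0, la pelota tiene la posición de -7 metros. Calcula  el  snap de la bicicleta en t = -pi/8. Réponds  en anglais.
We must differentiate our position equation x(t) = 5 - sin(4·t) 4 times. The derivative of position gives velocity: v(t) = -4·cos(4·t). The derivative of velocity gives acceleration: a(t) = 16·sin(4·t). The derivative of acceleration gives jerk: j(t) = 64·cos(4·t). Differentiating jerk, we get snap: s(t) = -256·sin(4·t). Using s(t) = -256·sin(4·t) and substituting t = -pi/8, we find s = 256.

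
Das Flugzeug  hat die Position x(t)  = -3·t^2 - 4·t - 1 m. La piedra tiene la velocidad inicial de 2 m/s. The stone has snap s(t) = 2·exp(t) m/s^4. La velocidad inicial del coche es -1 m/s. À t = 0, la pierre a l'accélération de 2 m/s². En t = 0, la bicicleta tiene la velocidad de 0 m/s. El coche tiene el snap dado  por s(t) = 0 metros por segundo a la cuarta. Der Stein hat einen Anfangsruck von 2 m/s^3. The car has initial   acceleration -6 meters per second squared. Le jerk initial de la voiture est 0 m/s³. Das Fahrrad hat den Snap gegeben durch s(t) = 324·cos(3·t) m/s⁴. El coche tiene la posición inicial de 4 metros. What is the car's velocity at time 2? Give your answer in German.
Um dies zu lösen, müssen wir 3 Integrale unserer Gleichung für den Snap s(t) = 0 finden. Das Integral von dem Snap ist der Ruck. Mit j(0) = 0 erhalten wir j(t) = 0. Die Stammfunktion von dem Ruck ist die Beschleunigung. Mit a(0) = -6 erhalten wir a(t) = -6. Das Integral von der Beschleunigung ist die Geschwindigkeit. Mit v(0) = -1 erhalten wir v(t) = -6·t - 1. Wir haben die Geschwindigkeit v(t) = -6·t - 1. Durch Einsetzen von t = 2: v(2) = -13.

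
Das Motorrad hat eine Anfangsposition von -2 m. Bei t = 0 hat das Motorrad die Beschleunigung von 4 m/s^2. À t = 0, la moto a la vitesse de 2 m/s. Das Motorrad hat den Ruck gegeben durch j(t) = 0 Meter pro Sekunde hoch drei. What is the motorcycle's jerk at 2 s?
We have jerk j(t) = 0. Substituting t = 2: j(2) = 0.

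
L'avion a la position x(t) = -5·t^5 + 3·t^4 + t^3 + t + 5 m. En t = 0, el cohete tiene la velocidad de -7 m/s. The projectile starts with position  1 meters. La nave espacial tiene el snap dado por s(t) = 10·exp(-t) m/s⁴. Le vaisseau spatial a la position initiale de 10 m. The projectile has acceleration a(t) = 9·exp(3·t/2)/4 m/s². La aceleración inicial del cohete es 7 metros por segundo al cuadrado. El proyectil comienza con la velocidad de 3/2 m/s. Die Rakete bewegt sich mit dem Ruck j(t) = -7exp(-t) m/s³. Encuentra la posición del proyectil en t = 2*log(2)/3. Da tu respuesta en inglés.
To find the answer, we compute 2 integrals of a(t) = 9·exp(3·t/2)/4. Taking ∫a(t)dt and applying v(0) = 3/2, we find v(t) = 3·exp(3·t/2)/2. The antiderivative of velocity is position. Using x(0) = 1, we get x(t) = exp(3·t/2). Using x(t) = exp(3·t/2) and substituting t = 2*log(2)/3, we find x = 2.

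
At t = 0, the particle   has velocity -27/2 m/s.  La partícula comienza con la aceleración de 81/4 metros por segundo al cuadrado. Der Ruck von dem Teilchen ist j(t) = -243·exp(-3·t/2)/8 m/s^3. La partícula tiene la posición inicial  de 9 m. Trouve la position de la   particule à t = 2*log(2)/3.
Nous devons intégrer notre équation du jerk j(t) = -243·exp(-3·t/2)/8 3 fois. L'intégrale du jerk, avec a(0) = 81/4, donne l'accélération: a(t) = 81·exp(-3·t/2)/4. En intégrant l'accélération et en utilisant la condition initiale v(0) = -27/2, nous obtenons v(t) = -27·exp(-3·t/2)/2. En prenant ∫v(t)dt et en appliquant x(0) = 9, nous trouvons x(t) = 9·exp(-3·t/2). Nous avons la position x(t) = 9·exp(-3·t/2). En substituant t = 2*log(2)/3: x(2*log(2)/3) = 9/2.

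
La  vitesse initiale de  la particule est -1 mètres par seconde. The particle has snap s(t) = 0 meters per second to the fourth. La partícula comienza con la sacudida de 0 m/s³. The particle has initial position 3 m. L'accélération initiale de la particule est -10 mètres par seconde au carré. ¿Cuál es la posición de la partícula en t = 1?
Debemos encontrar la antiderivada de nuestra ecuación del snap s(t) = 0 4 veces. Integrando el snap y usando la condición inicial j(0) = 0, obtenemos j(t) = 0. La integral de la sacudida, con a(0) = -10, da la aceleración: a(t) = -10. Integrando la aceleración y usando la condición inicial v(0) = -1, obtenemos v(t) = -10·t - 1. La antiderivada de la velocidad es la posición. Usando x(0) = 3, obtenemos x(t) = -5·t^2 - t + 3. Tenemos la posición x(t) = -5·t^2 - t + 3. Sustituyendo t = 1: x(1) = -3.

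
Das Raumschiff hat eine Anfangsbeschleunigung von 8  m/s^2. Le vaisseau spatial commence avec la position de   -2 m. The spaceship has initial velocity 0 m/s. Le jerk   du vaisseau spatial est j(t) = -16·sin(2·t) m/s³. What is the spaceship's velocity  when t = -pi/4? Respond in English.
To solve this, we need to take 2 integrals of our jerk equation j(t) = -16·sin(2·t). Taking ∫j(t)dt and applying a(0) = 8, we find a(t) = 8·cos(2·t). The antiderivative of acceleration, with v(0) = 0, gives velocity: v(t) = 4·sin(2·t). We have velocity v(t) = 4·sin(2·t). Substituting t = -pi/4: v(-pi/4) = -4.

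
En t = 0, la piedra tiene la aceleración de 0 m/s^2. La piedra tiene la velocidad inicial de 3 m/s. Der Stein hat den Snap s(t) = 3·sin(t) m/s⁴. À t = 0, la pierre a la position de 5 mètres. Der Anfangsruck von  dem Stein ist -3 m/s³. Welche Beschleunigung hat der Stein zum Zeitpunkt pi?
Um dies zu lösen, müssen wir 2 Integrale unserer Gleichung für den Snap s(t) = 3·sin(t) finden. Die Stammfunktion von dem Snap ist der Ruck. Mit j(0) = -3 erhalten wir j(t) = -3·cos(t). Das Integral von dem Ruck ist die Beschleunigung. Mit a(0) = 0 erhalten wir a(t) = -3·sin(t). Mit a(t) = -3·sin(t) und Einsetzen von t = pi, finden wir a = 0.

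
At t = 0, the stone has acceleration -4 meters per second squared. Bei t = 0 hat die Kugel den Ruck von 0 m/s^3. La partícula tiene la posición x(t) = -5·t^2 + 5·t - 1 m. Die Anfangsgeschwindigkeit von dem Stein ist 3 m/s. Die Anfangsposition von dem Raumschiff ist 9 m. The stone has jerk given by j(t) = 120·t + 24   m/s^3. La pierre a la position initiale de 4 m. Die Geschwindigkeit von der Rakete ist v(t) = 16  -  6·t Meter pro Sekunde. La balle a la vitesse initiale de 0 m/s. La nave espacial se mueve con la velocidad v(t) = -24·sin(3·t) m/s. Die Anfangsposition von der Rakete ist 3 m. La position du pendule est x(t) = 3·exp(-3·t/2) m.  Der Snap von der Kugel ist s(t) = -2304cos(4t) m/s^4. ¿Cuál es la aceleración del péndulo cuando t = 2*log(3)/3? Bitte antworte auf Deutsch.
Ausgehend von der Position x(t) = 3·exp(-3·t/2), nehmen wir 2 Ableitungen. Die Ableitung von der Position ergibt die Geschwindigkeit: v(t) = -9·exp(-3·t/2)/2. Durch Ableiten von der Geschwindigkeit erhalten wir die Beschleunigung: a(t) = 27·exp(-3·t/2)/4. Wir haben die Beschleunigung a(t) = 27·exp(-3·t/2)/4. Durch Einsetzen von t = 2*log(3)/3: a(2*log(3)/3) = 9/4.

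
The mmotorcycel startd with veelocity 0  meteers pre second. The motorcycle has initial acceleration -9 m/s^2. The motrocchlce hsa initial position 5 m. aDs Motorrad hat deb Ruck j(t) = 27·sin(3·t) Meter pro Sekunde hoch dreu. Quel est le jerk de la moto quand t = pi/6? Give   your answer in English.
We have jerk j(t) = 27·sin(3·t). Substituting t = pi/6: j(pi/6) = 27.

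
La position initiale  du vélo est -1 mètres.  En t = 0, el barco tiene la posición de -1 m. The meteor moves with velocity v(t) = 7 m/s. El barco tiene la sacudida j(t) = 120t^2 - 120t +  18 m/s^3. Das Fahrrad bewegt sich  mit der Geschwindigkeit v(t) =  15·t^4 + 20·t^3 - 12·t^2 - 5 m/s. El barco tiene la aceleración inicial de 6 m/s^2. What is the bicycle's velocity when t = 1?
Using v(t) = 15·t^4 + 20·t^3 - 12·t^2 - 5 and substituting t = 1, we find v = 18.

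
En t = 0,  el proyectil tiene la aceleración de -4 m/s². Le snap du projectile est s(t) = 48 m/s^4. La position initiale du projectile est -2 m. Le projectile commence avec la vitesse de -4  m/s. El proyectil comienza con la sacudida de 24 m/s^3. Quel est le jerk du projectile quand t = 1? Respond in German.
Um dies zu lösen, müssen wir 1 Integral unserer Gleichung für den Snap s(t) = 48 finden. Mit ∫s(t)dt und Anwendung von j(0) = 24, finden wir j(t) = 48·t + 24. Wir haben den Ruck j(t) = 48·t + 24. Durch Einsetzen von t = 1: j(1) = 72.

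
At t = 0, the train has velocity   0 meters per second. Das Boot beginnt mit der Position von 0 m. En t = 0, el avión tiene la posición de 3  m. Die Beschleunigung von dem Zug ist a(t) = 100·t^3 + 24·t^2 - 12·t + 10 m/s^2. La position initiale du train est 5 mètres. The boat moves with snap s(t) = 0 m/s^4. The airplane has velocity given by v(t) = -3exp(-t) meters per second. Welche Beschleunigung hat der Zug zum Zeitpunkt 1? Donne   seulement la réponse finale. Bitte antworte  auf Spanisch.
a(1) = 122.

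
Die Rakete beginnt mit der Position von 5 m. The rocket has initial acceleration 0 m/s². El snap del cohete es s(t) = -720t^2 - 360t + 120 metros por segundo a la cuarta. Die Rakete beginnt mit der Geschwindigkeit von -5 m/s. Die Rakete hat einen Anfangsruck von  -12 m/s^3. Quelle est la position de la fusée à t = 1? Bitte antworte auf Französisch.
En partant du snap s(t) = -720·t^2 - 360·t + 120, nous prenons 4 primitives. L'intégrale du snap, avec j(0) = -12, donne le jerk: j(t) = -240·t^3 - 180·t^2 + 120·t - 12. En prenant ∫j(t)dt et en appliquant a(0) = 0, nous trouvons a(t) = 12·t·(-5·t^3 - 5·t^2 + 5·t - 1). L'intégrale de l'accélération est la vitesse. En utilisant v(0) = -5, nous obtenons v(t) = -12·t^5 - 15·t^4 + 20·t^3 - 6·t^2 - 5. La primitive de la vitesse, avec x(0) = 5, donne la position: x(t) = -2·t^6 - 3·t^5 + 5·t^4 - 2·t^3 - 5·t + 5. Nous avons la position x(t) = -2·t^6 - 3·t^5 + 5·t^4 - 2·t^3 - 5·t + 5. En substituant t = 1: x(1) = -2.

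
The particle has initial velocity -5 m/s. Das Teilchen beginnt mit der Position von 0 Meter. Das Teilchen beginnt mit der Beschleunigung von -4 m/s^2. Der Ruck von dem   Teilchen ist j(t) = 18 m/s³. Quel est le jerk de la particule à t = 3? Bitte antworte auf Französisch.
En utilisant j(t) = 18 et en substituant t = 3, nous trouvons j = 18.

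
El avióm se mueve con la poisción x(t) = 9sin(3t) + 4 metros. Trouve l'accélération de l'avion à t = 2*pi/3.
Pour résoudre ceci, nous devons prendre 2 dérivées de notre équation de la position x(t) = 9·sin(3·t) + 4. La dérivée de la position donne la vitesse: v(t) = 27·cos(3·t). En dérivant la vitesse, nous obtenons l'accélération: a(t) = -81·sin(3·t). En utilisant a(t) = -81·sin(3·t) et en substituant t = 2*pi/3, nous trouvons a = 0.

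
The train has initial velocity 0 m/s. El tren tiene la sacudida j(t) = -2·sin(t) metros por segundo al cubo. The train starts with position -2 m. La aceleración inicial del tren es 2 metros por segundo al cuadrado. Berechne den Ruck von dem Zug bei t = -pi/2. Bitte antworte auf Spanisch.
De la ecuación de la sacudida j(t) = -2·sin(t), sustituimos t = -pi/2 para obtener j = 2.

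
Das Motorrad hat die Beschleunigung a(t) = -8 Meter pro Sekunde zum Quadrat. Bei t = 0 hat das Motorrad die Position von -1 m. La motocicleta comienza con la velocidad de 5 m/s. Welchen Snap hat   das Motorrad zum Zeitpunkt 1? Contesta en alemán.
Wir müssen unsere Gleichung für die Beschleunigung a(t) = -8 2-mal ableiten. Durch Ableiten von der Beschleunigung erhalten wir den Ruck: j(t) = 0. Die Ableitung von dem Ruck ergibt den Snap: s(t) = 0. Aus der Gleichung für den Snap s(t) = 0, setzen wir t = 1 ein und erhalten s = 0.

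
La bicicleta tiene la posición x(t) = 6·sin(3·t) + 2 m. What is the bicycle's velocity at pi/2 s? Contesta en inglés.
To solve this, we need to take 1 derivative of our position equation x(t) = 6·sin(3·t) + 2. Differentiating position, we get velocity: v(t) = 18·cos(3·t). Using v(t) = 18·cos(3·t) and substituting t = pi/2, we find v = 0.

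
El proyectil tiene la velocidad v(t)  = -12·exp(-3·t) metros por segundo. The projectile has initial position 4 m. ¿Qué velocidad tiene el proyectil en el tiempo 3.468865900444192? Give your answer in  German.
Wir haben die Geschwindigkeit v(t) = -12·exp(-3·t). Durch Einsetzen von t = 3.468865900444192: v(3.468865900444192) = -0.000362788313739457.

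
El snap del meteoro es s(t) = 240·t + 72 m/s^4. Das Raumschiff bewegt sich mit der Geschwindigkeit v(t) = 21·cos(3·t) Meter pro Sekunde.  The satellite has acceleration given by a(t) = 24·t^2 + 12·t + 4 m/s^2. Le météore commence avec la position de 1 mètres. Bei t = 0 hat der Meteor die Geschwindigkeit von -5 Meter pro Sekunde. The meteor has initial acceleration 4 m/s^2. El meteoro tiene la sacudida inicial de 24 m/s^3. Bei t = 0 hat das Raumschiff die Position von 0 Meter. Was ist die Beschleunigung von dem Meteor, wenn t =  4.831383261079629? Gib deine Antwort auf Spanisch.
Debemos encontrar la antiderivada de nuestra ecuación del snap s(t) = 240·t + 72 2 veces. Integrando el snap y usando la condición inicial j(0) = 24, obtenemos j(t) = 120·t^2 + 72·t + 24. La antiderivada de la sacudida, con a(0) = 4, da la aceleración: a(t) = 40·t^3 + 36·t^2 + 24·t + 4. Tenemos la aceleración a(t) = 40·t^3 + 36·t^2 + 24·t + 4. Sustituyendo t = 4.831383261079629: a(4.831383261079629) = 5471.29169426884.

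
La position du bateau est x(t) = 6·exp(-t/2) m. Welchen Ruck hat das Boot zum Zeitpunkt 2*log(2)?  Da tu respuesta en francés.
Pour résoudre ceci, nous devons prendre 3 dérivées de notre équation de la position x(t) = 6·exp(-t/2). La dérivée de la position donne la vitesse: v(t) = -3·exp(-t/2). En dérivant la vitesse, nous obtenons l'accélération: a(t) = 3·exp(-t/2)/2. En prenant d/dt de a(t), nous trouvons j(t) = -3·exp(-t/2)/4. De l'équation du jerk j(t) = -3·exp(-t/2)/4, nous substituons t = 2*log(2) pour obtenir j = -3/8.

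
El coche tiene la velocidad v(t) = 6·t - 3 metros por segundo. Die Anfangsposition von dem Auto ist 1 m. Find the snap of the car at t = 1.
We must differentiate our velocity equation v(t) = 6·t - 3 3 times. Differentiating velocity, we get acceleration: a(t) = 6. The derivative of acceleration gives jerk: j(t) = 0. Differentiating jerk, we get snap: s(t) = 0. We have snap s(t) = 0. Substituting t = 1: s(1) = 0.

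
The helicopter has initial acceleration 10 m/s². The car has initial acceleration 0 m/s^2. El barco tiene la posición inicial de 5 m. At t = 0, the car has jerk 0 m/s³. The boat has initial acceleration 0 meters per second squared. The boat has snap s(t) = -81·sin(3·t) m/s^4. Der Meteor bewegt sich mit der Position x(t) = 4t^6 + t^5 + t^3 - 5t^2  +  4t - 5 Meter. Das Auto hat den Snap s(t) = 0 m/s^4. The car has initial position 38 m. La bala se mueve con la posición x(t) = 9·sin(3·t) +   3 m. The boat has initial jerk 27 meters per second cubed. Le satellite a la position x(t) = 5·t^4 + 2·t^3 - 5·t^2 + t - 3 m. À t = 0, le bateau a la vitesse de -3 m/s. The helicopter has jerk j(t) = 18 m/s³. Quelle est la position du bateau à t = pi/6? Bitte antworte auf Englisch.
We must find the integral of our snap equation s(t) = -81·sin(3·t) 4 times. The integral of snap, with j(0) = 27, gives jerk: j(t) = 27·cos(3·t). Finding the antiderivative of j(t) and using a(0) = 0: a(t) = 9·sin(3·t). Finding the antiderivative of a(t) and using v(0) = -3: v(t) = -3·cos(3·t). The integral of velocity, with x(0) = 5, gives position: x(t) = 5 - sin(3·t). Using x(t) = 5 - sin(3·t) and substituting t = pi/6, we find x = 4.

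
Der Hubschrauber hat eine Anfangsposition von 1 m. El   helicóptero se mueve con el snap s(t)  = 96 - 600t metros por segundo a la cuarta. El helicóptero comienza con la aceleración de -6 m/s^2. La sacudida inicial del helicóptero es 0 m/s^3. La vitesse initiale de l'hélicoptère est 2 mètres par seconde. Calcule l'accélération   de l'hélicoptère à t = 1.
Nous devons trouver la primitive de notre équation du snap s(t) = 96 - 600·t 2 fois. La primitive du snap est le jerk. En utilisant j(0) = 0, nous obtenons j(t) = 12·t·(8 - 25·t). La primitive du jerk est l'accélération. En utilisant a(0) = -6, nous obtenons a(t) = -100·t^3 + 48·t^2 - 6. De l'équation de l'accélération a(t) = -100·t^3 + 48·t^2 - 6, nous substituons t = 1 pour obtenir a = -58.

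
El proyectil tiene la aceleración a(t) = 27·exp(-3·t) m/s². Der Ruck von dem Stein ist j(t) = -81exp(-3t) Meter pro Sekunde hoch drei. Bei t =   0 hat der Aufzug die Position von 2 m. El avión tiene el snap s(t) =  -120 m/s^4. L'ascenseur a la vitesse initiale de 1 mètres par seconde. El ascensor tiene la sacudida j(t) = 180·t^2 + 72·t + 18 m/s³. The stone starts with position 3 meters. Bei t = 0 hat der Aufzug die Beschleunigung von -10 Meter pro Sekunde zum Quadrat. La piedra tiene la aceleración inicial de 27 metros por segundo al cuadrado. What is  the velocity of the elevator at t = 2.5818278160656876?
We must find the integral of our jerk equation j(t) = 180·t^2 + 72·t + 18 2 times. The antiderivative of jerk, with a(0) = -10, gives acceleration: a(t) = 60·t^3 + 36·t^2 + 18·t - 10. Finding the integral of a(t) and using v(0) = 1: v(t) = 15·t^4 + 12·t^3 + 9·t^2 - 10·t + 1. We have velocity v(t) = 15·t^4 + 12·t^3 + 9·t^2 - 10·t + 1. Substituting t = 2.5818278160656876: v(2.5818278160656876) = 908.195008431408.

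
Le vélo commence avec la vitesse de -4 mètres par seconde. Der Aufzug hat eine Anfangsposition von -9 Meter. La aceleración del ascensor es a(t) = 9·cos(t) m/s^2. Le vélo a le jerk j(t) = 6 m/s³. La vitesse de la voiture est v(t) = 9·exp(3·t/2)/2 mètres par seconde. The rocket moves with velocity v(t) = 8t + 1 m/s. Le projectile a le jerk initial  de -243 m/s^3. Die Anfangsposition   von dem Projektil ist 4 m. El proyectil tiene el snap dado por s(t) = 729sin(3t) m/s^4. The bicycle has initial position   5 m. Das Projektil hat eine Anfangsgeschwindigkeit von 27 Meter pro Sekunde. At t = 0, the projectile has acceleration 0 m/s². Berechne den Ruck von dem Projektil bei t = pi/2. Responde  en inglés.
We need to integrate our snap equation s(t) = 729·sin(3·t) 1 time. Finding the antiderivative of s(t) and using j(0) = -243: j(t) = -243·cos(3·t). From the given jerk equation j(t) = -243·cos(3·t), we substitute t = pi/2 to get j = 0.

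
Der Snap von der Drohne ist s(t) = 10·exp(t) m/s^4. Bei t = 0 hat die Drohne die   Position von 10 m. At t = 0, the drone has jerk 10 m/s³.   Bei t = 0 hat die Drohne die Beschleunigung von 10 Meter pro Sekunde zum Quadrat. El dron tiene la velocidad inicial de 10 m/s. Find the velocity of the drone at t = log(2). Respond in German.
Wir müssen unsere Gleichung für den Snap s(t) = 10·exp(t) 3-mal integrieren. Durch Integration von dem Snap und Verwendung der Anfangsbedingung j(0) = 10, erhalten wir j(t) = 10·exp(t). Mit ∫j(t)dt und Anwendung von a(0) = 10, finden wir a(t) = 10·exp(t). Die Stammfunktion von der Beschleunigung ist die Geschwindigkeit. Mit v(0) = 10 erhalten wir v(t) = 10·exp(t). Mit v(t) = 10·exp(t) und Einsetzen von t = log(2), finden wir v = 20.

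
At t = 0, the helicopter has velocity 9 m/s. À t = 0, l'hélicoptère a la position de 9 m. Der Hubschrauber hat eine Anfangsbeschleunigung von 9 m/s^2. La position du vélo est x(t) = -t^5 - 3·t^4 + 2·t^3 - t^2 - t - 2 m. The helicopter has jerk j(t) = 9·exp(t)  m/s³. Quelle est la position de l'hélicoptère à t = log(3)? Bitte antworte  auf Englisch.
We need to integrate our jerk equation j(t) = 9·exp(t) 3 times. Finding the integral of j(t) and using a(0) = 9: a(t) = 9·exp(t). Finding the integral of a(t) and using v(0) = 9: v(t) = 9·exp(t). Taking ∫v(t)dt and applying x(0) = 9, we find x(t) = 9·exp(t). From the given position equation x(t) = 9·exp(t), we substitute t = log(3) to get x = 27.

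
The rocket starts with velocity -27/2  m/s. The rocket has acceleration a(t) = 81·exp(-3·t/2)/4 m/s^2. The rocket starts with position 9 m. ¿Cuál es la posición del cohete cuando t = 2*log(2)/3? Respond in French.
En partant de l'accélération a(t) = 81·exp(-3·t/2)/4, nous prenons 2 intégrales. La primitive de l'accélération est la vitesse. En utilisant v(0) = -27/2, nous obtenons v(t) = -27·exp(-3·t/2)/2. La primitive de la vitesse, avec x(0) = 9, donne la position: x(t) = 9·exp(-3·t/2). De l'équation de la position x(t) = 9·exp(-3·t/2), nous substituons t = 2*log(2)/3 pour obtenir x = 9/2.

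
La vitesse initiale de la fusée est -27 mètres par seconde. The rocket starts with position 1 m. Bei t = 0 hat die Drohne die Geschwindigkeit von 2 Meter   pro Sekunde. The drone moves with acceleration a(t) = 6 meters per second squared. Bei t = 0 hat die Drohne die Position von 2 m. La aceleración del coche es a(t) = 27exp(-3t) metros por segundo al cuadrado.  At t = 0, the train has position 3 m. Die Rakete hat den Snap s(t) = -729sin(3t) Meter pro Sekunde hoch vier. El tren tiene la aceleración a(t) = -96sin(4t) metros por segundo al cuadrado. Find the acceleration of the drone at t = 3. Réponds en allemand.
Wir haben die Beschleunigung a(t) = 6. Durch Einsetzen von t = 3: a(3) = 6.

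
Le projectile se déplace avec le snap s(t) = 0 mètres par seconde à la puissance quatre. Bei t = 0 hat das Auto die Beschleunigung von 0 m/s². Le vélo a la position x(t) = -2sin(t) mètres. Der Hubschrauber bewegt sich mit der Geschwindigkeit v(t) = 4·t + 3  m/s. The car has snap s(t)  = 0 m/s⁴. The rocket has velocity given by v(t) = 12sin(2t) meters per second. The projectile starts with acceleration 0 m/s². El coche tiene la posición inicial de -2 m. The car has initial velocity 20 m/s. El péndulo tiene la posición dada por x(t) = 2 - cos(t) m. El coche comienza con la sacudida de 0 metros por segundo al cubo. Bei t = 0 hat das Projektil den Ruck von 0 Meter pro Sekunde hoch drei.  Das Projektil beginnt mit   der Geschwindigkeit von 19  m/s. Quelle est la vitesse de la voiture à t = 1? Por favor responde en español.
Debemos encontrar la antiderivada de nuestra ecuación del snap s(t) = 0 3 veces. La integral del snap, con j(0) = 0, da la sacudida: j(t) = 0. Tomando ∫j(t)dt y aplicando a(0) = 0, encontramos a(t) = 0. Tomando ∫a(t)dt y aplicando v(0) = 20, encontramos v(t) = 20. Usando v(t) = 20 y sustituyendo t = 1, encontramos v = 20.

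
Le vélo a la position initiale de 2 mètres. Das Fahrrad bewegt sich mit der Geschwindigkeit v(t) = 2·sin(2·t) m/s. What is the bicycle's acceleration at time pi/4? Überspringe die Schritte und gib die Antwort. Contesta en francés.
L'accélération à t = pi/4 est a = 0.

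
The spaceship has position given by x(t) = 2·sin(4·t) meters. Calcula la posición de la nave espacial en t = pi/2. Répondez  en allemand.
Aus der Gleichung für die Position x(t) = 2·sin(4·t), setzen wir t = pi/2 ein und erhalten x = 0.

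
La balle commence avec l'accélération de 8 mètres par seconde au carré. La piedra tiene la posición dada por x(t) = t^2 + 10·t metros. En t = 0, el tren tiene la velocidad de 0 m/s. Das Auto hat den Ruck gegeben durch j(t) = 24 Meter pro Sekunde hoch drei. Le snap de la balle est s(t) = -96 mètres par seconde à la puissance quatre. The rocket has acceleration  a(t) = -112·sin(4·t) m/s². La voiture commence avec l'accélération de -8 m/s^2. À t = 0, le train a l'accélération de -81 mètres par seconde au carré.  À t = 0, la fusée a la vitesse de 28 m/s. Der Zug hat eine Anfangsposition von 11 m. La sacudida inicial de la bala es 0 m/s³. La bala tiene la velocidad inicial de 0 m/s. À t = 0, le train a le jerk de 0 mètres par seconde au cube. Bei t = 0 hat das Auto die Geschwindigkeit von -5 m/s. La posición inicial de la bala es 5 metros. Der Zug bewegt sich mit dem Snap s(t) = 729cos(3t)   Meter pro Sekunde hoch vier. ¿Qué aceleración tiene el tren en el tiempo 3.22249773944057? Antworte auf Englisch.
We must find the antiderivative of our snap equation s(t) = 729·cos(3·t) 2 times. Taking ∫s(t)dt and applying j(0) = 0, we find j(t) = 243·sin(3·t). The antiderivative of jerk is acceleration. Using a(0) = -81, we get a(t) = -81·cos(3·t). We have acceleration a(t) = -81·cos(3·t). Substituting t = 3.22249773944057: a(3.22249773944057) = 78.6258066624263.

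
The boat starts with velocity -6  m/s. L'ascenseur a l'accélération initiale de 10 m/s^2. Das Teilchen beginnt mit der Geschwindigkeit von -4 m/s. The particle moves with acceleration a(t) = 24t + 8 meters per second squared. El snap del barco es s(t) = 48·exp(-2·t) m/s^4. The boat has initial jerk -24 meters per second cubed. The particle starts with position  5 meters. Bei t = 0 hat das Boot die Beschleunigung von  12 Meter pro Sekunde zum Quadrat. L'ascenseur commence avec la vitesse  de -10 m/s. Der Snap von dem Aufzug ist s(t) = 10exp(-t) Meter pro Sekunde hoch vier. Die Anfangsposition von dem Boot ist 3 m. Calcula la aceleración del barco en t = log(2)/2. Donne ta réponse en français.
Nous devons intégrer notre équation du snap s(t) = 48·exp(-2·t) 2 fois. En intégrant le snap et en utilisant la condition initiale j(0) = -24, nous obtenons j(t) = -24·exp(-2·t). En intégrant le jerk et en utilisant la condition initiale a(0) = 12, nous obtenons a(t) = 12·exp(-2·t). De l'équation de l'accélération a(t) = 12·exp(-2·t), nous substituons t = log(2)/2 pour obtenir a = 6.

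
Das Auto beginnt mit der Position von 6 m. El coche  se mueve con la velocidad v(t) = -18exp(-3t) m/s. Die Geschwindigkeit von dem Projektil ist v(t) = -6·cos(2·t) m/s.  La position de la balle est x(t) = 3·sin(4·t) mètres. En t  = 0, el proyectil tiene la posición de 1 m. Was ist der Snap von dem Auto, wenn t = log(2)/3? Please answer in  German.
Um dies zu lösen, müssen wir 3 Ableitungen unserer Gleichung für die Geschwindigkeit v(t) = -18·exp(-3·t) nehmen. Durch Ableiten von der Geschwindigkeit erhalten wir die Beschleunigung: a(t) = 54·exp(-3·t). Durch Ableiten von der Beschleunigung erhalten wir den Ruck: j(t) = -162·exp(-3·t). Mit d/dt von j(t) finden wir s(t) = 486·exp(-3·t). Wir haben den Snap s(t) = 486·exp(-3·t). Durch Einsetzen von t = log(2)/3: s(log(2)/3) = 243.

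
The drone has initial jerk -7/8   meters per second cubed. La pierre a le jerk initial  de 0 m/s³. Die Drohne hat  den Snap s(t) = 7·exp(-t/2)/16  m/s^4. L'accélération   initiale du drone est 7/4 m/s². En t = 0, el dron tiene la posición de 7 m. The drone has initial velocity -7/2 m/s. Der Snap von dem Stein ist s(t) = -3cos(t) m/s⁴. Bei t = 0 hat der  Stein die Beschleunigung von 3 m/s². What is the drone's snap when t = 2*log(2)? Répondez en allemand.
Mit s(t) = 7·exp(-t/2)/16 und Einsetzen von t = 2*log(2), finden wir s = 7/32.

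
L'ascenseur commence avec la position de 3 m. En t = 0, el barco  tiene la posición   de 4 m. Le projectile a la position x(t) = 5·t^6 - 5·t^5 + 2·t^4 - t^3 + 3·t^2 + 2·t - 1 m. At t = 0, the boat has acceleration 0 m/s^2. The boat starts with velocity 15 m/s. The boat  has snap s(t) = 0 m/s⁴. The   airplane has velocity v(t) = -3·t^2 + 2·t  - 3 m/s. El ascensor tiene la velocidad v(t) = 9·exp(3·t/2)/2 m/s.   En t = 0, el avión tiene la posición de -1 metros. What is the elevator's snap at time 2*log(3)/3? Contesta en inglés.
To solve this, we need to take 3 derivatives of our velocity equation v(t) = 9·exp(3·t/2)/2. Taking d/dt of v(t), we find a(t) = 27·exp(3·t/2)/4. The derivative of acceleration gives jerk: j(t) = 81·exp(3·t/2)/8. Taking d/dt of j(t), we find s(t) = 243·exp(3·t/2)/16. From the given snap equation s(t) = 243·exp(3·t/2)/16, we substitute t = 2*log(3)/3 to get s = 729/16.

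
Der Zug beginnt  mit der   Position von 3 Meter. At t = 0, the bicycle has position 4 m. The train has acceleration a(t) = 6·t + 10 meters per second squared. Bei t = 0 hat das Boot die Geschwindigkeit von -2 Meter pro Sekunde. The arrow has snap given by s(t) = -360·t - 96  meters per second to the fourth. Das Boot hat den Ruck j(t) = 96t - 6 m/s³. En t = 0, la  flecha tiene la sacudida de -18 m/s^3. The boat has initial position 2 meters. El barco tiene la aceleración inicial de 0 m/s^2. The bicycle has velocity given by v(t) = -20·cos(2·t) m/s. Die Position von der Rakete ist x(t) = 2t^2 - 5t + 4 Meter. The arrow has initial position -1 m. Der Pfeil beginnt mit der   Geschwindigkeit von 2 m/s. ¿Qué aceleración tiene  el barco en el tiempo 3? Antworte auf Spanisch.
Necesitamos integrar nuestra ecuación de la sacudida j(t) = 96·t - 6 1 vez. La antiderivada de la sacudida es la aceleración. Usando a(0) = 0, obtenemos a(t) = 6·t·(8·t - 1). Usando a(t) = 6·t·(8·t - 1) y sustituyendo t = 3, encontramos a = 414.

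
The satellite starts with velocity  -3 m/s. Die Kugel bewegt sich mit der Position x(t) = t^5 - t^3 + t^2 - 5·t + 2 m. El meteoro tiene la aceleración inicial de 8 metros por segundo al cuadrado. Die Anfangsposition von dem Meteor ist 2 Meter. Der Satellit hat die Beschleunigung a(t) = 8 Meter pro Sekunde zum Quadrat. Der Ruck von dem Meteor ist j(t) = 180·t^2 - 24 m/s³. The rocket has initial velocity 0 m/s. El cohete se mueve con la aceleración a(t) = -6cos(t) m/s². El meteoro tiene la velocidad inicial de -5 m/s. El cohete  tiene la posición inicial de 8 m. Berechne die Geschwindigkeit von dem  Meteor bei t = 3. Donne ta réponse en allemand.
Wir müssen das Integral unserer Gleichung für den Ruck j(t) = 180·t^2 - 24 2-mal finden. Mit ∫j(t)dt und Anwendung von a(0) = 8, finden wir a(t) = 60·t^3 - 24·t + 8. Mit ∫a(t)dt und Anwendung von v(0) = -5, finden wir v(t) = 15·t^4 - 12·t^2 + 8·t - 5. Aus der Gleichung für die Geschwindigkeit v(t) = 15·t^4 - 12·t^2 + 8·t - 5, setzen wir t = 3 ein und erhalten v = 1126.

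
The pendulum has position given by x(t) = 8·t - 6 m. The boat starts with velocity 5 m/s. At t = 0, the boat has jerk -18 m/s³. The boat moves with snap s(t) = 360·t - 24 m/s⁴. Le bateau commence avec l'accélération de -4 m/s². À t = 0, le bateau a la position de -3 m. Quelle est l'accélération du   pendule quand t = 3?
En partant de la position x(t) = 8·t - 6, nous prenons 2 dérivées. En prenant d/dt de x(t), nous trouvons v(t) = 8. La dérivée de la vitesse donne l'accélération: a(t) = 0. De l'équation de l'accélération a(t) = 0, nous substituons t = 3 pour obtenir a = 0.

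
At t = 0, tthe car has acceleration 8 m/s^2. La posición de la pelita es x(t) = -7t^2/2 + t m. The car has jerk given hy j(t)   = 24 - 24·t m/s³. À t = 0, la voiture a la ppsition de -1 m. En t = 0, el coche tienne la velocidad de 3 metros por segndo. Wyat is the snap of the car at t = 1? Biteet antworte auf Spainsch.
Partiendo de la sacudida j(t) = 24 - 24·t, tomamos 1 derivada. Derivando la sacudida, obtenemos el snap: s(t) = -24. Tenemos el snap s(t) = -24. Sustituyendo t = 1: s(1) = -24.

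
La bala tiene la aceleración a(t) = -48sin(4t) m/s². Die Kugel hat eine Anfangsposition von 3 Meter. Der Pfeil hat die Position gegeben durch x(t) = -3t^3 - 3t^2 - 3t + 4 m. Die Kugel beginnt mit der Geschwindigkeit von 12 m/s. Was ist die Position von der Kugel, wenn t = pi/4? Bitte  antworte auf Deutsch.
Wir müssen die Stammfunktion unserer Gleichung für die Beschleunigung a(t) = -48·sin(4·t) 2-mal finden. Mit ∫a(t)dt und Anwendung von v(0) = 12, finden wir v(t) = 12·cos(4·t). Die Stammfunktion von der Geschwindigkeit ist die Position. Mit x(0) = 3 erhalten wir x(t) = 3·sin(4·t) + 3. Wir haben die Position x(t) = 3·sin(4·t) + 3. Durch Einsetzen von t = pi/4: x(pi/4) = 3.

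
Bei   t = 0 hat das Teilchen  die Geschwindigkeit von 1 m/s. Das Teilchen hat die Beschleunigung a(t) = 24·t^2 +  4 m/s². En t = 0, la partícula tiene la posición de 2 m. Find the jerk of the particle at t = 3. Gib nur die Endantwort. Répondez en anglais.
At t = 3, j = 144.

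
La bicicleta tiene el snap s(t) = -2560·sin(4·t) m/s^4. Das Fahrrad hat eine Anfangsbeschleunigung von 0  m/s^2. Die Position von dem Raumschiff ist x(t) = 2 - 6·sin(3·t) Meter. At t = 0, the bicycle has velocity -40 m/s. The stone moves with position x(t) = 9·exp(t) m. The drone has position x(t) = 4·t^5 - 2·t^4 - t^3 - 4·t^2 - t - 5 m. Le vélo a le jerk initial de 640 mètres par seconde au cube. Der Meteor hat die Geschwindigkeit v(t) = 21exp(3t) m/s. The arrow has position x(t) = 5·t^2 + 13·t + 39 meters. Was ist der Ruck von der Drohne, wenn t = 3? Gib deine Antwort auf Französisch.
En partant de la position x(t) = 4·t^5 - 2·t^4 - t^3 - 4·t^2 - t - 5, nous prenons 3 dérivées. En dérivant la position, nous obtenons la vitesse: v(t) = 20·t^4 - 8·t^3 - 3·t^2 - 8·t - 1. En dérivant la vitesse, nous obtenons l'accélération: a(t) = 80·t^3 - 24·t^2 - 6·t - 8. En prenant d/dt de a(t), nous trouvons j(t) = 240·t^2 - 48·t - 6. Nous avons le jerk j(t) = 240·t^2 - 48·t - 6. En substituant t = 3: j(3) = 2010.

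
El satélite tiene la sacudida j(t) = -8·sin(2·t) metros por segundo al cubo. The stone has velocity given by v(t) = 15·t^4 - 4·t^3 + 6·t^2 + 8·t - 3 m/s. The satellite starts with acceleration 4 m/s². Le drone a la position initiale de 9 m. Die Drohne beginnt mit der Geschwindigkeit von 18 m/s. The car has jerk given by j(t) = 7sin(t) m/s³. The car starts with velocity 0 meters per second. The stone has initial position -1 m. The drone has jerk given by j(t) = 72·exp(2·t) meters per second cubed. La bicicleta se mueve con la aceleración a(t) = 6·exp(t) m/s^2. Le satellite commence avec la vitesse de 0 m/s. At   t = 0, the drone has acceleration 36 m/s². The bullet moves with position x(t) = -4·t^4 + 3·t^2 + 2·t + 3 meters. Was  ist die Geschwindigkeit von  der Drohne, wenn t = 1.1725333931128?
Wir müssen die Stammfunktion unserer Gleichung für den Ruck j(t) = 72·exp(2·t) 2-mal finden. Durch Integration von dem Ruck und Verwendung der Anfangsbedingung a(0) = 36, erhalten wir a(t) = 36·exp(2·t). Das Integral von der Beschleunigung, mit v(0) = 18, ergibt die Geschwindigkeit: v(t) = 18·exp(2·t). Wir haben die Geschwindigkeit v(t) = 18·exp(2·t). Durch Einsetzen von t = 1.1725333931128: v(1.1725333931128) = 187.811451895029.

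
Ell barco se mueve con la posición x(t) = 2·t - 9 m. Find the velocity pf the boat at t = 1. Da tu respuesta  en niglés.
Starting from position x(t) = 2·t - 9, we take 1 derivative. Differentiating position, we get velocity: v(t) = 2. Using v(t) = 2 and substituting t = 1, we find v = 2.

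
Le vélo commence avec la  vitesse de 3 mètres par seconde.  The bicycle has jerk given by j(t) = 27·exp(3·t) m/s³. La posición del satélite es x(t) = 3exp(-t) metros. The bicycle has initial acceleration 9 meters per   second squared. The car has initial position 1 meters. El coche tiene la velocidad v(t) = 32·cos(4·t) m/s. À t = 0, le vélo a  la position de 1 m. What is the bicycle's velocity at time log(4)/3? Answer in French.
En partant du jerk j(t) = 27·exp(3·t), nous prenons 2 intégrales. En intégrant le jerk et en utilisant la condition initiale a(0) = 9, nous obtenons a(t) = 9·exp(3·t). La primitive de l'accélération, avec v(0) = 3, donne la vitesse: v(t) = 3·exp(3·t). Nous avons la vitesse v(t) = 3·exp(3·t). En substituant t = log(4)/3: v(log(4)/3) = 12.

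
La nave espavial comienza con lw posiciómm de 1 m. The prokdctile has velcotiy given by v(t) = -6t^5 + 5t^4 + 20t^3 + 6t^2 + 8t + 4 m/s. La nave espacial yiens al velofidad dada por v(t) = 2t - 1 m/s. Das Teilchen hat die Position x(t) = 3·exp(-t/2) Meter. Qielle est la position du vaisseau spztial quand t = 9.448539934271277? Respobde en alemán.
Wir müssen das Integral unserer Gleichung für die Geschwindigkeit v(t) = 2·t - 1 1-mal finden. Mit ∫v(t)dt und Anwendung von x(0) = 1, finden wir x(t) = t^2 - t + 1. Mit x(t) = t^2 - t + 1 und Einsetzen von t = 9.448539934271277, finden wir x = 80.8263669552478.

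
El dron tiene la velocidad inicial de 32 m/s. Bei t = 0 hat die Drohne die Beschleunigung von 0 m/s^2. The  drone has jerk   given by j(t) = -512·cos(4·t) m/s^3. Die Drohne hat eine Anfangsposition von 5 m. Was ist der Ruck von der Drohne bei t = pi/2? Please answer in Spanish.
De la ecuación de la sacudida j(t) = -512·cos(4·t), sustituimos t = pi/2 para obtener j = -512.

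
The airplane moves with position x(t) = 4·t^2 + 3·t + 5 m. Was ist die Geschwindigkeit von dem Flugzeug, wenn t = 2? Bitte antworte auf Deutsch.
Um dies zu lösen, müssen wir 1 Ableitung unserer Gleichung für die Position x(t) = 4·t^2 + 3·t + 5 nehmen. Durch Ableiten von der Position erhalten wir die Geschwindigkeit: v(t) = 8·t + 3. Aus der Gleichung für die Geschwindigkeit v(t) = 8·t + 3, setzen wir t = 2 ein und erhalten v = 19.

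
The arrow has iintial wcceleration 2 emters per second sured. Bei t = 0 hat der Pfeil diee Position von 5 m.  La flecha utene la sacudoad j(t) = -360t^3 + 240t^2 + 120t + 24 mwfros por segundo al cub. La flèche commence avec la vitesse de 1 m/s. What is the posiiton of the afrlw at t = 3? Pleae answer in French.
Nous devons trouver la primitive de notre équation du jerk j(t) = -360·t^3 + 240·t^2 + 120·t + 24 3 fois. La primitive du jerk est l'accélération. En utilisant a(0) = 2, nous obtenons a(t) = -90·t^4 + 80·t^3 + 60·t^2 + 24·t + 2. En intégrant l'accélération et en utilisant la condition initiale v(0) = 1, nous obtenons v(t) = -18·t^5 + 20·t^4 + 20·t^3 + 12·t^2 + 2·t + 1. En intégrant la vitesse et en utilisant la condition initiale x(0) = 5, nous obtenons x(t) = -3·t^6 + 4·t^5 + 5·t^4 + 4·t^3 + t^2 + t + 5. En utilisant x(t) = -3·t^6 + 4·t^5 + 5·t^4 + 4·t^3 + t^2 + t + 5 et en substituant t = 3, nous trouvons x = -685.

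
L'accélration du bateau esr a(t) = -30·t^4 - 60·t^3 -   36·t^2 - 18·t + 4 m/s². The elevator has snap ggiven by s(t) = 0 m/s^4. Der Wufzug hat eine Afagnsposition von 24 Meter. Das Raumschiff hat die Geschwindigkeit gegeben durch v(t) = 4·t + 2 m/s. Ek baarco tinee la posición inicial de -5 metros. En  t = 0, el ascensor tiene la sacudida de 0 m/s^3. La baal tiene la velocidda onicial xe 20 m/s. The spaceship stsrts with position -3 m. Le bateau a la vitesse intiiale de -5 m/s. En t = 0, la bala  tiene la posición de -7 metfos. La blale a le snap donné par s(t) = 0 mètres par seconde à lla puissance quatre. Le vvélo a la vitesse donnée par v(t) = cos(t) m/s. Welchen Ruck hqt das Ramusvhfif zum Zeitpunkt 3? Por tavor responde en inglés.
Starting from velocity v(t) = 4·t + 2, we take 2 derivatives. The derivative of velocity gives acceleration: a(t) = 4. Differentiating acceleration, we get jerk: j(t) = 0. From the given jerk equation j(t) = 0, we substitute t = 3 to get j = 0.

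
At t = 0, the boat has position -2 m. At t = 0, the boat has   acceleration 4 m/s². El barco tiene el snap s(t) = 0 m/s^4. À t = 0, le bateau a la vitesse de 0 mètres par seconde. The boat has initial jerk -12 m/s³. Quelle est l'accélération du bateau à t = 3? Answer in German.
Wir müssen unsere Gleichung für den Snap s(t) = 0 2-mal integrieren. Die Stammfunktion von dem Snap ist der Ruck. Mit j(0) = -12 erhalten wir j(t) = -12. Das Integral von dem Ruck ist die Beschleunigung. Mit a(0) = 4 erhalten wir a(t) = 4 - 12·t. Aus der Gleichung für die Beschleunigung a(t) = 4 - 12·t, setzen wir t = 3 ein und erhalten a = -32.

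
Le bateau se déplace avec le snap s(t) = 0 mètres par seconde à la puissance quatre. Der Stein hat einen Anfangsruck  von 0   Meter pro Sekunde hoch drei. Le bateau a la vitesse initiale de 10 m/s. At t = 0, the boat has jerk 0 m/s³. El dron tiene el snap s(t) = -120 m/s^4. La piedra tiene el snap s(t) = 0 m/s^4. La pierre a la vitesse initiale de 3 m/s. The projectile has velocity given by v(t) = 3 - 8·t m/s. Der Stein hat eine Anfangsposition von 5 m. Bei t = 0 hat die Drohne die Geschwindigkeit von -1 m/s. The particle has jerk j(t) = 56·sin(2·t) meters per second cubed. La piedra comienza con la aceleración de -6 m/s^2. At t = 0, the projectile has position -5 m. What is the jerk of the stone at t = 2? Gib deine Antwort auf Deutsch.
Ausgehend von dem Snap s(t) = 0, nehmen wir 1 Integral. Die Stammfunktion von dem Snap, mit j(0) = 0, ergibt den Ruck: j(t) = 0. Aus der Gleichung für den Ruck j(t) = 0, setzen wir t = 2 ein und erhalten j = 0.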